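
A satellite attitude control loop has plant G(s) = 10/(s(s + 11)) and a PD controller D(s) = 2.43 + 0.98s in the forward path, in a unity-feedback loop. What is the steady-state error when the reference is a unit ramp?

0.453

The loop has one pole at the origin (type 1). Velocity error constant K_v = lim_{s→0} s·D(s)G(s) = 2.43·10/11 = 2.209.
Steady-state error to a unit ramp: e_ss = 1/K_v = 0.453.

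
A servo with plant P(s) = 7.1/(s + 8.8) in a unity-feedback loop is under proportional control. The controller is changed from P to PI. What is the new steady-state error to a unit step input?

0

The integrator makes K_pos = lim_{s→0} C(s)G(s) infinite, so e_ss = 1/(1+K_pos) = 0.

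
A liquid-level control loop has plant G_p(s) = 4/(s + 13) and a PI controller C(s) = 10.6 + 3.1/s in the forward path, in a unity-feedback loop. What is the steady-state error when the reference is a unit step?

The open loop C(s)G_p(s) has a pole at the origin (type 1), so the static position error constant is infinite and e_ss = 1/(1+∞) = 0.

0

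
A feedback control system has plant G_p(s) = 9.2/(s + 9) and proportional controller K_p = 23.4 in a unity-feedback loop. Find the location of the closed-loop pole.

s = -224.3

Closed-loop transfer function: T(s) = K_p·G_p(s)/(1 + K_p·G_p(s)) = 215.3/(s + 9 + 215.3) = 215.3/(s + 224.3).
The closed-loop pole is at s = −224.3.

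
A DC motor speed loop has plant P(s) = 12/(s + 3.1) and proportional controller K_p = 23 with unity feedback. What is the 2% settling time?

T_s ≈ 0.0143 s

Closed-loop transfer function: T(s) = K_p·P(s)/(1 + K_p·P(s)) = 276/(s + 3.1 + 276) = 276/(s + 279.1).
Time constant τ = 1/279.1 = 0.003583 s, so the 2% settling time is about 4τ = 0.0143 s.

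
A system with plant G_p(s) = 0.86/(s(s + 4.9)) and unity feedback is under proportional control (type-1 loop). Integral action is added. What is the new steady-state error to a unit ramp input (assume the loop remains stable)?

0

The integrator raises the loop to type 2, so K_v → ∞ and e_ss to a ramp is zero.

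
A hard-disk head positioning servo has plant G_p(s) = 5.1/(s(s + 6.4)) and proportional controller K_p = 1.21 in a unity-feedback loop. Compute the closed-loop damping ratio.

1 + K_p·G_p(s) = 0 gives s² + 6.4s + 6.171 = 0.
So ω_n² = 6.171 ⇒ ω_n = 2.484 rad/s, and ζ = 6.4/(2ω_n) = 1.29.

ζ = 1.29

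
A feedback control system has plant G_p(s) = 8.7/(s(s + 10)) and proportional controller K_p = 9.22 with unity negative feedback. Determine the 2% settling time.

From 1 + K_pG_p(s) = 0: s² + 10s + 80.21 = 0 ⇒ ω_n = 8.956, ζ = 0.5583.
2% settling time T_s ≈ 4/(ζω_n) = 4/5 = 0.8 s.

T_s ≈ 0.8 s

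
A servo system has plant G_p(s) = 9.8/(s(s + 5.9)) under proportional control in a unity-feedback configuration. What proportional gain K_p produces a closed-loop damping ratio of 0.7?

K_p = 1.81

Closed-loop characteristic equation: s² + 5.9s + K_p·9.8 = 0.
So ω_n = √(9.8K_p) and 2ζω_n = 5.9, giving ζ = 5.9/(2√(9.8K_p)).
Setting ζ = 0.7: √(9.8K_p) = 5.9/(2·0.7) = 4.214, so K_p = 17.76/9.8 = 1.81.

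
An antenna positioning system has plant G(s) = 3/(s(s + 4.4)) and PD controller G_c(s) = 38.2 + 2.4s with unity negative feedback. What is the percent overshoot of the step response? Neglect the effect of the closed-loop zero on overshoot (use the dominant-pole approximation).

Forward path: (38.2 + 2.4s)·3/(s(s+4.4)). The closed-loop characteristic equation is s² + (4.4 + 3·2.4)s + 3·38.2 = 0.
That is s² + 11.6s + 114.6 = 0, so ω_n = 10.71 rad/s and ζ = 11.6/(2·10.71) = 0.5418.
%OS = 100·exp(−πζ/√(1−ζ²)) = 13.2%.

13.2%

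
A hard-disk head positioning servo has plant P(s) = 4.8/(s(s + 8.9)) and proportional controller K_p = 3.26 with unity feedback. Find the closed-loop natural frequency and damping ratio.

The closed-loop denominator is s(s+8.9) + 3.26·4.8 = s² + 8.9s + 15.65.
Matching s² + 2ζω_n s + ω_n²: ω_n = √15.65 = 3.956 rad/s and 2ζω_n = 8.9, so ζ = 8.9/(2·3.956) = 1.12.

ω_n = 3.96 rad/s, ζ = 1.12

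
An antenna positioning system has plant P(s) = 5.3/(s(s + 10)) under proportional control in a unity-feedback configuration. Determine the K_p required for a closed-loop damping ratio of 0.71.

Closed-loop characteristic equation: s² + 10s + K_p·5.3 = 0.
So ω_n = √(5.3K_p) and 2ζω_n = 10, giving ζ = 10/(2√(5.3K_p)).
Setting ζ = 0.71: √(5.3K_p) = 10/(2·0.71) = 7.042, so K_p = 49.59/5.3 = 9.36.

K_p = 9.36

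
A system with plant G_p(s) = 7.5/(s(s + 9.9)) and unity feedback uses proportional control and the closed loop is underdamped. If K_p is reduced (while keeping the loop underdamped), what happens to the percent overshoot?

ζ = 9.9/(2√(7.5K_p)) rises as K_p falls; higher damping means less overshoot.

decrease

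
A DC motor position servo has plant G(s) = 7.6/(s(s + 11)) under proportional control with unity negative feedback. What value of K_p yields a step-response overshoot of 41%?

From %OS = 100·exp(−πζ/√(1−ζ²)) = 41%, ζ = −ln(0.41)/√(π²+ln²(0.41)) = 0.273.
Characteristic equation s² + 11s + 7.6K_p = 0 gives ζ = 11/(2√(7.6K_p)).
Setting ζ = 0.273: √(7.6K_p) = 11/(2·0.273) = 20.14, so K_p = 405.8/7.6 = 53.4.

K_p = 53.4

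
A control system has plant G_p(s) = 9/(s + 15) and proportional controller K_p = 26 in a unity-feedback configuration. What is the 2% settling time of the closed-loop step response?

Closed-loop transfer function: T(s) = K_p·G_p(s)/(1 + K_p·G_p(s)) = 234/(s + 15 + 234) = 234/(s + 249).
Time constant τ = 1/249 = 0.004016 s, so the 2% settling time is about 4τ = 0.0161 s.

T_s ≈ 0.0161 s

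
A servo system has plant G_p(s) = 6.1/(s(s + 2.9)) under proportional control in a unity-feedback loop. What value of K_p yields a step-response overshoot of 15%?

K_p = 1.29

From %OS = 100·exp(−πζ/√(1−ζ²)) = 15%, ζ = −ln(0.15)/√(π²+ln²(0.15)) = 0.5169.
Characteristic equation s² + 2.9s + 6.1K_p = 0 gives ζ = 2.9/(2√(6.1K_p)).
Setting ζ = 0.5169: √(6.1K_p) = 2.9/(2·0.5169) = 2.805, so K_p = 7.868/6.1 = 1.29.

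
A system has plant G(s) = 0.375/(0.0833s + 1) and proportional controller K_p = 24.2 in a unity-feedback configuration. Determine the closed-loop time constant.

τ = 0.00827 s

Closed loop: T(s) = K_p·G/(1+K_p·G) = 9.075/(0.0833s + 1 + 9.075), with pole at s = −(1 + 9.075)/0.0833 = −120.9.
Closed-loop time constant τ = 1/120.9 = 0.00827 s.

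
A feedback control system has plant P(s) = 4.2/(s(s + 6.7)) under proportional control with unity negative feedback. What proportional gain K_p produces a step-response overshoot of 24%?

K_p = 15.6

From %OS = 100·exp(−πζ/√(1−ζ²)) = 24%, ζ = −ln(0.24)/√(π²+ln²(0.24)) = 0.4136.
Characteristic equation s² + 6.7s + 4.2K_p = 0 gives ζ = 6.7/(2√(4.2K_p)).
Setting ζ = 0.4136: √(4.2K_p) = 6.7/(2·0.4136) = 8.1, so K_p = 65.61/4.2 = 15.6.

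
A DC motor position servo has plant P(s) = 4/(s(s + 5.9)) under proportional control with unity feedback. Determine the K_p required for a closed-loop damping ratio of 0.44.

K_p = 11.2

Closed-loop characteristic equation: s² + 5.9s + K_p·4 = 0.
So ω_n = √(4K_p) and 2ζω_n = 5.9, giving ζ = 5.9/(2√(4K_p)).
Setting ζ = 0.44: √(4K_p) = 5.9/(2·0.44) = 6.705, so K_p = 44.95/4 = 11.2.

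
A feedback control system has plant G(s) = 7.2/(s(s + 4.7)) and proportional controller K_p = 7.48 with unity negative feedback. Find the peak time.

T_p = 0.452 s

The closed-loop denominator s² + 4.7s + 53.86 gives ω_n = √53.86 = 7.339 and ζ = 4.7/(2ω_n) = 0.3202.
Damped frequency ω_d = ω_n√(1−ζ²) = 6.952 rad/s, so peak time T_p = π/ω_d = 0.452 s.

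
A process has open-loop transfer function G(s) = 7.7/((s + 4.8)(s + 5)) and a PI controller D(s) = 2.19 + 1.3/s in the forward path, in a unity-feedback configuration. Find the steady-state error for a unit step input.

0

The open loop D(s)G(s) has a pole at the origin (type 1), so the static position error constant is infinite and e_ss = 1/(1+∞) = 0.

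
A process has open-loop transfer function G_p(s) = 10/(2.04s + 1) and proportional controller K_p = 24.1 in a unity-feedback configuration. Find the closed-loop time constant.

Closed loop: T(s) = K_p·G_p/(1+K_p·G_p) = 241/(2.04s + 1 + 241), with pole at s = −(1 + 241)/2.04 = −118.6.
Closed-loop time constant τ = 1/118.6 = 0.00843 s.

τ = 0.00843 s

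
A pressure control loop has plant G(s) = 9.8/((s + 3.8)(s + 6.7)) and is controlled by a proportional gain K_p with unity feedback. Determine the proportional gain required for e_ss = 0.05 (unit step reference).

K_p = 49.4

Steady-state error for a unit step on this type-0 loop is 1/(1 + K_p·G(0)).
G(0) = 0.3849. Require 1/(1 + K_p·0.3849) = 0.05, so 1 + 0.3849·K_p = 20.
K_p = (20 − 1)/0.3849 = 49.4.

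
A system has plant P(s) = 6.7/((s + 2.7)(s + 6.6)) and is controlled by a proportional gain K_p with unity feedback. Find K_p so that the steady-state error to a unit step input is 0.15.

Steady-state error for a unit step on this type-0 loop is 1/(1 + K_p·P(0)).
P(0) = 0.376. Require 1/(1 + K_p·0.376) = 0.15, so 1 + 0.376·K_p = 6.667.
K_p = (6.667 − 1)/0.376 = 15.1.

K_p = 15.1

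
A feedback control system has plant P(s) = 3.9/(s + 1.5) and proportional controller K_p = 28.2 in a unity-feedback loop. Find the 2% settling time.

T_s ≈ 0.0359 s

Closed-loop transfer function: T(s) = K_p·P(s)/(1 + K_p·P(s)) = 110/(s + 1.5 + 110) = 110/(s + 111.5).
Time constant τ = 1/111.5 = 0.00897 s, so the 2% settling time is about 4τ = 0.0359 s.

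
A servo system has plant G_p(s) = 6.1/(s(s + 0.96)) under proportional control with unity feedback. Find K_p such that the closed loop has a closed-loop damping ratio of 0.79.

K_p = 0.0605

Closed-loop characteristic equation: s² + 0.96s + K_p·6.1 = 0.
So ω_n = √(6.1K_p) and 2ζω_n = 0.96, giving ζ = 0.96/(2√(6.1K_p)).
Setting ζ = 0.79: √(6.1K_p) = 0.96/(2·0.79) = 0.6076, so K_p = 0.3692/6.1 = 0.0605.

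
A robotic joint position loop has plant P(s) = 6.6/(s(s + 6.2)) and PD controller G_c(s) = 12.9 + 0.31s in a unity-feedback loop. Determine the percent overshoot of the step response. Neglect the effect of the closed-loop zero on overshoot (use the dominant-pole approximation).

Forward path: (12.9 + 0.31s)·6.6/(s(s+6.2)). The closed-loop characteristic equation is s² + (6.2 + 6.6·0.31)s + 6.6·12.9 = 0.
That is s² + 8.246s + 85.14 = 0, so ω_n = 9.227 rad/s and ζ = 8.246/(2·9.227) = 0.4468.
%OS = 100·exp(−πζ/√(1−ζ²)) = 20.8%.

20.8%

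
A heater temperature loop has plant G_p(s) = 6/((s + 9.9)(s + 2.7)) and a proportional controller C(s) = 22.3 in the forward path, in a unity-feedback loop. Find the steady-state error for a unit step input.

0.167

The loop is type 0. Static position error constant K_pos = C(0)·G_p(0) = 22.3·0.2245 = 5.006.
Steady-state error to a unit step: e_ss = 1/(1+K_pos) = 1/6.006 = 0.167.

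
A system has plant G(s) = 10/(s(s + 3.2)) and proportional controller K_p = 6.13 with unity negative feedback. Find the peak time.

The closed-loop denominator s² + 3.2s + 61.3 gives ω_n = √61.3 = 7.829 and ζ = 3.2/(2ω_n) = 0.2044.
Damped frequency ω_d = ω_n√(1−ζ²) = 7.664 rad/s, so peak time T_p = π/ω_d = 0.41 s.

T_p = 0.41 s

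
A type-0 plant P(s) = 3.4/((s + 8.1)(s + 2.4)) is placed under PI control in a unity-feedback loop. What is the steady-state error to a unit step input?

0

The PI controller's integrator makes the forward path type 1, so e_ss to a step is zero.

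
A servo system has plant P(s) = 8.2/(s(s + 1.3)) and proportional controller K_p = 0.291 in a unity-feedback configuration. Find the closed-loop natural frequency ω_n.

With unity feedback the closed-loop characteristic equation is s² + 1.3s + 0.291·8.2 = s² + 1.3s + 2.386 = 0.
Matching s² + 2ζω_n s + ω_n²: ω_n = √2.386 = 1.545 rad/s and 2ζω_n = 1.3, so ζ = 1.3/(2·1.545) = 0.421.

ω_n = 1.54 rad/s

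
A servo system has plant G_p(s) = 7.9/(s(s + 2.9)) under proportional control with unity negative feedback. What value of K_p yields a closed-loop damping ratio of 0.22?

Closed-loop characteristic equation: s² + 2.9s + K_p·7.9 = 0.
So ω_n = √(7.9K_p) and 2ζω_n = 2.9, giving ζ = 2.9/(2√(7.9K_p)).
Setting ζ = 0.22: √(7.9K_p) = 2.9/(2·0.22) = 6.591, so K_p = 43.44/7.9 = 5.5.

K_p = 5.5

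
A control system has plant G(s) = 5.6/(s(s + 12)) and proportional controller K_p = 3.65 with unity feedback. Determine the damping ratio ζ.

The closed-loop denominator is s(s+12) + 3.65·5.6 = s² + 12s + 20.44.
Matching s² + 2ζω_n s + ω_n²: ω_n = √20.44 = 4.521 rad/s and 2ζω_n = 12, so ζ = 12/(2·4.521) = 1.33.

ζ = 1.33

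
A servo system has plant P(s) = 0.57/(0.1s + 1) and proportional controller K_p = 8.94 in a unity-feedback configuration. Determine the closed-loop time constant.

τ = 0.0164 s

Closed loop: T(s) = K_p·P/(1+K_p·P) = 5.096/(0.1s + 1 + 5.096), with pole at s = −(1 + 5.096)/0.1 = −60.96.
Closed-loop time constant τ = 1/60.96 = 0.0164 s.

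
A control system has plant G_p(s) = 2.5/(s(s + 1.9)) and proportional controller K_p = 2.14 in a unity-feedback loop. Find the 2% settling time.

T_s ≈ 4.21 s

Closed-loop characteristic equation: s² + 1.9s + 5.35 = 0, so ω_n = 2.313 rad/s and ζ = 1.9/(2·2.313) = 0.4107.
2% settling time T_s ≈ 4/(ζω_n) = 4/0.95 = 4.21 s.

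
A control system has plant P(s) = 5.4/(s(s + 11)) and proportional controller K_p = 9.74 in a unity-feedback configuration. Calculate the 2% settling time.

T_s ≈ 0.727 s

From 1 + K_pP(s) = 0: s² + 11s + 52.6 = 0 ⇒ ω_n = 7.252, ζ = 0.7584.
2% settling time T_s ≈ 4/(ζω_n) = 4/5.5 = 0.727 s.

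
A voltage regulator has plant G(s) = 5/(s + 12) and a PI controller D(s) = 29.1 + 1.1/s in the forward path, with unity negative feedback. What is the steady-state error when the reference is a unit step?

0

The open loop D(s)G(s) has a pole at the origin (type 1), so the static position error constant is infinite and e_ss = 1/(1+∞) = 0.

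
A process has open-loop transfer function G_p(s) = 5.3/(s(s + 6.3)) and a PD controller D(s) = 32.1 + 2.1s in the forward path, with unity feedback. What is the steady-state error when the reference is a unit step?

0

The open loop D(s)G_p(s) has a pole at the origin (type 1), so the static position error constant is infinite and e_ss = 1/(1+∞) = 0.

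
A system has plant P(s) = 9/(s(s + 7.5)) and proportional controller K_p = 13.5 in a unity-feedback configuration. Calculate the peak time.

T_p = 0.303 s

Closed-loop characteristic equation: s² + 7.5s + 121.5 = 0, so ω_n = 11.02 rad/s and ζ = 7.5/(2·11.02) = 0.3402.
Damped frequency ω_d = ω_n√(1−ζ²) = 10.37 rad/s, so peak time T_p = π/ω_d = 0.303 s.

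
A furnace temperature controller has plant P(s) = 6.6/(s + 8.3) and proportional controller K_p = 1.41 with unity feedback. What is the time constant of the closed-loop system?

Closed-loop transfer function: T(s) = K_p·P(s)/(1 + K_p·P(s)) = 9.306/(s + 8.3 + 9.306) = 9.306/(s + 17.61).
Time constant τ = 1/17.61 = 0.0568 s.

τ = 0.0568 s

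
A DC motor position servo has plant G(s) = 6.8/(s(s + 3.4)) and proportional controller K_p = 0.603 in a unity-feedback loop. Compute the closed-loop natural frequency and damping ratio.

The closed-loop denominator is s(s+3.4) + 0.603·6.8 = s² + 3.4s + 4.1.
So ω_n² = 4.1 ⇒ ω_n = 2.025 rad/s, and ζ = 3.4/(2ω_n) = 0.84.

ω_n = 2.02 rad/s, ζ = 0.84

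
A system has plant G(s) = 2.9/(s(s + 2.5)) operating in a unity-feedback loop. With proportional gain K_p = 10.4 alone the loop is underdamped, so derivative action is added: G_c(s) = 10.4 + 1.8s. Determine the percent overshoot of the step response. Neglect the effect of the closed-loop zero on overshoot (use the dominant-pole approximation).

Forward path: (10.4 + 1.8s)·2.9/(s(s+2.5)). The closed-loop characteristic equation is s² + (2.5 + 2.9·1.8)s + 2.9·10.4 = 0.
That is s² + 7.72s + 30.16 = 0, so ω_n = 5.492 rad/s and ζ = 7.72/(2·5.492) = 0.7029.
%OS = 100·exp(−πζ/√(1−ζ²)) = 4.49%.

4.49%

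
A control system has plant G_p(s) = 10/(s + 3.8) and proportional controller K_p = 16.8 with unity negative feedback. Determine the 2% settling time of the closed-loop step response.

T_s ≈ 0.0233 s

Closed-loop transfer function: T(s) = K_p·G_p(s)/(1 + K_p·G_p(s)) = 168/(s + 3.8 + 168) = 168/(s + 171.8).
Time constant τ = 1/171.8 = 0.005821 s, so the 2% settling time is about 4τ = 0.0233 s.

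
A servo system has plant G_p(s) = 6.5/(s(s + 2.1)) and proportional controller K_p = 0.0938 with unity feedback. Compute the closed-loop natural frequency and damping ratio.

ω_n = 0.781 rad/s, ζ = 1.34

With unity feedback the closed-loop characteristic equation is s² + 2.1s + 0.0938·6.5 = s² + 2.1s + 0.6097 = 0.
Matching s² + 2ζω_n s + ω_n²: ω_n = √0.6097 = 0.7808 rad/s and 2ζω_n = 2.1, so ζ = 2.1/(2·0.7808) = 1.34.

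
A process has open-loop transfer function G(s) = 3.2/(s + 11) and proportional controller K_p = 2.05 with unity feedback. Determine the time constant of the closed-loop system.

τ = 0.0569 s

Closed-loop transfer function: T(s) = K_p·G(s)/(1 + K_p·G(s)) = 6.56/(s + 11 + 6.56) = 6.56/(s + 17.56).
Time constant τ = 1/17.56 = 0.0569 s.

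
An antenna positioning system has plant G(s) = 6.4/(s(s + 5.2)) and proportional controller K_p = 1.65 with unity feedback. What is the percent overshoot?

Closed-loop characteristic equation: s² + 5.2s + 10.56 = 0, so ω_n = 3.25 rad/s and ζ = 5.2/(2·3.25) = 0.8001.
%OS = 100·exp(−πζ/√(1−ζ²)) = 100·exp(−π·0.8001/√0.3598) = 1.51%.

1.51%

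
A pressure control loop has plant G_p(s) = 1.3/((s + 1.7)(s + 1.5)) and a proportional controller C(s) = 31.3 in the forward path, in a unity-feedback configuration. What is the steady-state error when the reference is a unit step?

The loop is type 0. Static position error constant K_pos = C(0)·G_p(0) = 31.3·0.5098 = 15.96.
Steady-state error to a unit step: e_ss = 1/(1+K_pos) = 1/16.96 = 0.059.

0.059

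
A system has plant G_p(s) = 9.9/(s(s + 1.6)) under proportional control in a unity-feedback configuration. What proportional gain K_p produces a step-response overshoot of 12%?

From %OS = 100·exp(−πζ/√(1−ζ²)) = 12%, ζ = −ln(0.12)/√(π²+ln²(0.12)) = 0.5594.
Characteristic equation s² + 1.6s + 9.9K_p = 0 gives ζ = 1.6/(2√(9.9K_p)).
Setting ζ = 0.5594: √(9.9K_p) = 1.6/(2·0.5594) = 1.43, so K_p = 2.045/9.9 = 0.207.

K_p = 0.207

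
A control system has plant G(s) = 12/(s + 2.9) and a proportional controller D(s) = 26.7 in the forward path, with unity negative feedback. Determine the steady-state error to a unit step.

The loop is type 0. Static position error constant K_pos = D(0)·G(0) = 26.7·4.138 = 110.5.
Steady-state error to a unit step: e_ss = 1/(1+K_pos) = 1/111.5 = 0.00897.

0.00897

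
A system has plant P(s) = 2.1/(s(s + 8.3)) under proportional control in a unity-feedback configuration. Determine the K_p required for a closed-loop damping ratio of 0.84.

K_p = 11.6

Closed-loop characteristic equation: s² + 8.3s + K_p·2.1 = 0.
So ω_n = √(2.1K_p) and 2ζω_n = 8.3, giving ζ = 8.3/(2√(2.1K_p)).
Setting ζ = 0.84: √(2.1K_p) = 8.3/(2·0.84) = 4.94, so K_p = 24.41/2.1 = 11.6.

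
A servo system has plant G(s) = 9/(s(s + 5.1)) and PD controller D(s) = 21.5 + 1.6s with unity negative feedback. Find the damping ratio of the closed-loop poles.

Forward path: (21.5 + 1.6s)·9/(s(s+5.1)). The closed-loop characteristic equation is s² + (5.1 + 9·1.6)s + 9·21.5 = 0.
That is s² + 19.5s + 193.5 = 0, so ω_n = 13.91 rad/s and ζ = 19.5/(2·13.91) = 0.7009.

ζ = 0.701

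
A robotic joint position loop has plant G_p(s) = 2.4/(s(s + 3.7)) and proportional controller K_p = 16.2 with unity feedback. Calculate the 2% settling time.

From 1 + K_pG_p(s) = 0: s² + 3.7s + 38.88 = 0 ⇒ ω_n = 6.235, ζ = 0.2967.
2% settling time T_s ≈ 4/(ζω_n) = 4/1.85 = 2.16 s.

T_s ≈ 2.16 s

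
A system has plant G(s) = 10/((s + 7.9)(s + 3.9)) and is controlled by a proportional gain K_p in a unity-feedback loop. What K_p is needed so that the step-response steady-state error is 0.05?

K_p = 58.5

The loop is type 0, so e_ss(step) = 1/(1 + K_pos) with K_pos = K_p·G(0).
G(0) = 0.3246. Require 1/(1 + K_p·0.3246) = 0.05, so 1 + 0.3246·K_p = 20.
K_p = (20 − 1)/0.3246 = 58.5.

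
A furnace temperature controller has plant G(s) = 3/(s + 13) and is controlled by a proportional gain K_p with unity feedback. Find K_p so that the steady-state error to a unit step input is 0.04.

The loop is type 0, so e_ss(step) = 1/(1 + K_pos) with K_pos = K_p·G(0).
G(0) = 0.2308. Require 1/(1 + K_p·0.2308) = 0.04, so 1 + 0.2308·K_p = 25.
K_p = (25 − 1)/0.2308 = 104.

K_p = 104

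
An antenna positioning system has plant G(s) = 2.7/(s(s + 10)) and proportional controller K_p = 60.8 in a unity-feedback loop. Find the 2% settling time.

From 1 + K_pG(s) = 0: s² + 10s + 164.2 = 0 ⇒ ω_n = 12.81, ζ = 0.3902.
2% settling time T_s ≈ 4/(ζω_n) = 4/5 = 0.8 s.

T_s ≈ 0.8 s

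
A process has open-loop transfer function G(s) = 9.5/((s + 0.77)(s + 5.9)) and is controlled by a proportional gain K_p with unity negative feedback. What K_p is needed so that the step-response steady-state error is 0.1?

The loop is type 0, so e_ss(step) = 1/(1 + K_pos) with K_pos = K_p·G(0).
G(0) = 2.091. Require 1/(1 + K_p·2.091) = 0.1, so 1 + 2.091·K_p = 10.
K_p = (10 − 1)/2.091 = 4.3.

K_p = 4.3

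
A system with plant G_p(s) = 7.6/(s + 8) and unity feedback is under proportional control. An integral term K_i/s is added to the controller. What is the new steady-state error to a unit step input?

The integrator makes K_pos = lim_{s→0} C(s)G(s) infinite, so e_ss = 1/(1+K_pos) = 0.

0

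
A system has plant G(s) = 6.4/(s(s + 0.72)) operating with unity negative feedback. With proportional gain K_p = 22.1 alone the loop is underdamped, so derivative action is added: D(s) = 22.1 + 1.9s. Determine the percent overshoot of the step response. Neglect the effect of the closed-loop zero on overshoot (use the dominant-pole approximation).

Forward path: (22.1 + 1.9s)·6.4/(s(s+0.72)). The closed-loop characteristic equation is s² + (0.72 + 6.4·1.9)s + 6.4·22.1 = 0.
That is s² + 12.88s + 141.4 = 0, so ω_n = 11.89 rad/s and ζ = 12.88/(2·11.89) = 0.5415.
%OS = 100·exp(−πζ/√(1−ζ²)) = 13.2%.

13.2%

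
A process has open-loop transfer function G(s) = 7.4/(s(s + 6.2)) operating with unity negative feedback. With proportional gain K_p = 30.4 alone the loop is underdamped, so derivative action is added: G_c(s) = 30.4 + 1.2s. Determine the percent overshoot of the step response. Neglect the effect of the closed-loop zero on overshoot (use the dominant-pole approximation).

Forward path: (30.4 + 1.2s)·7.4/(s(s+6.2)). The closed-loop characteristic equation is s² + (6.2 + 7.4·1.2)s + 7.4·30.4 = 0.
That is s² + 15.08s + 225 = 0, so ω_n = 15 rad/s and ζ = 15.08/(2·15) = 0.5027.
%OS = 100·exp(−πζ/√(1−ζ²)) = 16.1%.

16.1%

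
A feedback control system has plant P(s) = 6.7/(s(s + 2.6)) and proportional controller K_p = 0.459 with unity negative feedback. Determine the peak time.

T_p = 2.67 s

The closed-loop denominator s² + 2.6s + 3.075 gives ω_n = √3.075 = 1.754 and ζ = 2.6/(2ω_n) = 0.7413.
Damped frequency ω_d = ω_n√(1−ζ²) = 1.177 rad/s, so peak time T_p = π/ω_d = 2.67 s.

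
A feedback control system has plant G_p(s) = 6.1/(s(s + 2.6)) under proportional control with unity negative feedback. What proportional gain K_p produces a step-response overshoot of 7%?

K_p = 0.664

From %OS = 100·exp(−πζ/√(1−ζ²)) = 7%, ζ = −ln(0.07)/√(π²+ln²(0.07)) = 0.6461.
Characteristic equation s² + 2.6s + 6.1K_p = 0 gives ζ = 2.6/(2√(6.1K_p)).
Setting ζ = 0.6461: √(6.1K_p) = 2.6/(2·0.6461) = 2.012, so K_p = 4.049/6.1 = 0.664.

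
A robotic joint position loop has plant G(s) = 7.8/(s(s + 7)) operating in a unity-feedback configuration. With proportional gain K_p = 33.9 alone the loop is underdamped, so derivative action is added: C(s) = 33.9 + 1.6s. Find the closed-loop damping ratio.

Forward path: (33.9 + 1.6s)·7.8/(s(s+7)). The closed-loop characteristic equation is s² + (7 + 7.8·1.6)s + 7.8·33.9 = 0.
That is s² + 19.48s + 264.4 = 0, so ω_n = 16.26 rad/s and ζ = 19.48/(2·16.26) = 0.599.

ζ = 0.599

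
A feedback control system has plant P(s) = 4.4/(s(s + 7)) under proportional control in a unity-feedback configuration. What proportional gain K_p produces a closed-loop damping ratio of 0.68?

K_p = 6.02

Closed-loop characteristic equation: s² + 7s + K_p·4.4 = 0.
So ω_n = √(4.4K_p) and 2ζω_n = 7, giving ζ = 7/(2√(4.4K_p)).
Setting ζ = 0.68: √(4.4K_p) = 7/(2·0.68) = 5.147, so K_p = 26.49/4.4 = 6.02.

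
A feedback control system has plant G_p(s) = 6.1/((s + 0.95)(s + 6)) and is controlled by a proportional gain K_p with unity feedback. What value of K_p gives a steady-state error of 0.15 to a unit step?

For a type-0 loop with proportional control, e_ss = 1/(1 + K_p·G_p(0)).
G_p(0) = 1.07. Require 1/(1 + K_p·1.07) = 0.15, so 1 + 1.07·K_p = 6.667.
K_p = (6.667 − 1)/1.07 = 5.3.

K_p = 5.3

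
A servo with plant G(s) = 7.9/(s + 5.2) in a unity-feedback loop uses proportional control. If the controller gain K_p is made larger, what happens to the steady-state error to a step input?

The position error constant K_pos = K_p·G(0) grows with K_p, and e_ss = 1/(1+K_pos) falls.

decrease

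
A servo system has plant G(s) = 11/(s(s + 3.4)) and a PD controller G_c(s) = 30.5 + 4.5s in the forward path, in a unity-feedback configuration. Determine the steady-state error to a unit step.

0

The open loop G_c(s)G(s) has a pole at the origin (type 1), so the static position error constant is infinite and e_ss = 1/(1+∞) = 0.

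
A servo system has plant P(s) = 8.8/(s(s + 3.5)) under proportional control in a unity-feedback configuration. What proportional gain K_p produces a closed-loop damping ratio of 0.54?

K_p = 1.19

Closed-loop characteristic equation: s² + 3.5s + K_p·8.8 = 0.
So ω_n = √(8.8K_p) and 2ζω_n = 3.5, giving ζ = 3.5/(2√(8.8K_p)).
Setting ζ = 0.54: √(8.8K_p) = 3.5/(2·0.54) = 3.241, so K_p = 10.5/8.8 = 1.19.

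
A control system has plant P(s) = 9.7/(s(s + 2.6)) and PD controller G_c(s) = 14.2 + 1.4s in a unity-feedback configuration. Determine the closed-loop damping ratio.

ζ = 0.689

Forward path: (14.2 + 1.4s)·9.7/(s(s+2.6)). The closed-loop characteristic equation is s² + (2.6 + 9.7·1.4)s + 9.7·14.2 = 0.
That is s² + 16.18s + 137.7 = 0, so ω_n = 11.74 rad/s and ζ = 16.18/(2·11.74) = 0.6893.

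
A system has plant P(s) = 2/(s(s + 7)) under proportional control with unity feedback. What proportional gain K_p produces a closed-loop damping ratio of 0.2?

K_p = 153

Closed-loop characteristic equation: s² + 7s + K_p·2 = 0.
So ω_n = √(2K_p) and 2ζω_n = 7, giving ζ = 7/(2√(2K_p)).
Setting ζ = 0.2: √(2K_p) = 7/(2·0.2) = 17.5, so K_p = 306.2/2 = 153.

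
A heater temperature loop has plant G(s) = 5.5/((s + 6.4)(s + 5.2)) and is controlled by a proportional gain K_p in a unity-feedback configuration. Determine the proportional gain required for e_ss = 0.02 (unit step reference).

K_p = 296

The loop is type 0, so e_ss(step) = 1/(1 + K_pos) with K_pos = K_p·G(0).
G(0) = 0.1653. Require 1/(1 + K_p·0.1653) = 0.02, so 1 + 0.1653·K_p = 50.
K_p = (50 − 1)/0.1653 = 296.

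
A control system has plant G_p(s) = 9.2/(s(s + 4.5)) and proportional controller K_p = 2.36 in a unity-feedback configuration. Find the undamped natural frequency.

1 + K_p·G_p(s) = 0 gives s² + 4.5s + 21.71 = 0.
So ω_n² = 21.71 ⇒ ω_n = 4.66 rad/s, and ζ = 4.5/(2ω_n) = 0.483.

ω_n = 4.66 rad/s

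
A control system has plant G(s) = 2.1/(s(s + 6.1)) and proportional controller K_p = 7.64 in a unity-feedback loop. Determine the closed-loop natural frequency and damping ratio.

1 + K_p·G(s) = 0 gives s² + 6.1s + 16.04 = 0.
Matching s² + 2ζω_n s + ω_n²: ω_n = √16.04 = 4.005 rad/s and 2ζω_n = 6.1, so ζ = 6.1/(2·4.005) = 0.761.

ω_n = 4.01 rad/s, ζ = 0.761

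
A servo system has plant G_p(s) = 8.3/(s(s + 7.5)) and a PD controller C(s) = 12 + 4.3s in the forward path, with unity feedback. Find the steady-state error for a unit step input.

The open loop C(s)G_p(s) has a pole at the origin (type 1), so the static position error constant is infinite and e_ss = 1/(1+∞) = 0.

0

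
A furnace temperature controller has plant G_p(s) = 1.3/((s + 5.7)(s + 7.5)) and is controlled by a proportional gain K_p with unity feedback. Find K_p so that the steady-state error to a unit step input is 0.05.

K_p = 625

Steady-state error for a unit step on this type-0 loop is 1/(1 + K_p·G_p(0)).
G_p(0) = 0.03041. Require 1/(1 + K_p·0.03041) = 0.05, so 1 + 0.03041·K_p = 20.
K_p = (20 − 1)/0.03041 = 625.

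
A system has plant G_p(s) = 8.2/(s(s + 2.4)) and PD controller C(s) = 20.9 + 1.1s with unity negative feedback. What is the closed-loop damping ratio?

Forward path: (20.9 + 1.1s)·8.2/(s(s+2.4)). The closed-loop characteristic equation is s² + (2.4 + 8.2·1.1)s + 8.2·20.9 = 0.
That is s² + 11.42s + 171.4 = 0, so ω_n = 13.09 rad/s and ζ = 11.42/(2·13.09) = 0.4362.

ζ = 0.436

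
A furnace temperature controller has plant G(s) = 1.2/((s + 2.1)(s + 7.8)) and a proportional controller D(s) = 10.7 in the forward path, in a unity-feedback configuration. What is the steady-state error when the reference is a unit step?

The loop is type 0. Static position error constant K_pos = D(0)·G(0) = 10.7·0.07326 = 0.7839.
Steady-state error to a unit step: e_ss = 1/(1+K_pos) = 1/1.784 = 0.561.

0.561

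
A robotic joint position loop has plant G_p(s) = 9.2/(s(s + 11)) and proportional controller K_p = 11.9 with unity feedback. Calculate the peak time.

From 1 + K_pG_p(s) = 0: s² + 11s + 109.5 = 0 ⇒ ω_n = 10.46, ζ = 0.5256.
Damped frequency ω_d = ω_n√(1−ζ²) = 8.901 rad/s, so peak time T_p = π/ω_d = 0.353 s.

T_p = 0.353 s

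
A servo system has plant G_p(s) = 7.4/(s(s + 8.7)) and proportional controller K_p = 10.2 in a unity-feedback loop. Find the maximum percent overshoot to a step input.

16.2%

The closed-loop denominator s² + 8.7s + 75.48 gives ω_n = √75.48 = 8.688 and ζ = 8.7/(2ω_n) = 0.5007.
%OS = 100·exp(−πζ/√(1−ζ²)) = 100·exp(−π·0.5007/√0.7493) = 16.2%.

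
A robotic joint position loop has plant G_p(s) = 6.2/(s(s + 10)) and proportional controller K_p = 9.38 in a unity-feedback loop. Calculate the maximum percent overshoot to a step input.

6.54%

From 1 + K_pG_p(s) = 0: s² + 10s + 58.16 = 0 ⇒ ω_n = 7.626, ζ = 0.6557.
%OS = 100·exp(−πζ/√(1−ζ²)) = 100·exp(−π·0.6557/√0.5701) = 6.54%.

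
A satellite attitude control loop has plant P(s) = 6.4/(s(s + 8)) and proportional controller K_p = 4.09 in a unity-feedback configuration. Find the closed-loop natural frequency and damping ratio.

1 + K_p·P(s) = 0 gives s² + 8s + 26.18 = 0.
Matching s² + 2ζω_n s + ω_n²: ω_n = √26.18 = 5.116 rad/s and 2ζω_n = 8, so ζ = 8/(2·5.116) = 0.782.

ω_n = 5.12 rad/s, ζ = 0.782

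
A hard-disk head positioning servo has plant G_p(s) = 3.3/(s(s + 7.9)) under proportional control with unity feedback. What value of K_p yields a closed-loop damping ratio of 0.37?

Closed-loop characteristic equation: s² + 7.9s + K_p·3.3 = 0.
So ω_n = √(3.3K_p) and 2ζω_n = 7.9, giving ζ = 7.9/(2√(3.3K_p)).
Setting ζ = 0.37: √(3.3K_p) = 7.9/(2·0.37) = 10.68, so K_p = 114/3.3 = 34.5.

K_p = 34.5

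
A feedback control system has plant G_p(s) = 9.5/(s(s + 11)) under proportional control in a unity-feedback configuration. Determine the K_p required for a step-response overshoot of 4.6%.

From %OS = 100·exp(−πζ/√(1−ζ²)) = 4.6%, ζ = −ln(0.046)/√(π²+ln²(0.046)) = 0.7.
Characteristic equation s² + 11s + 9.5K_p = 0 gives ζ = 11/(2√(9.5K_p)).
Setting ζ = 0.7: √(9.5K_p) = 11/(2·0.7) = 7.857, so K_p = 61.74/9.5 = 6.5.

K_p = 6.5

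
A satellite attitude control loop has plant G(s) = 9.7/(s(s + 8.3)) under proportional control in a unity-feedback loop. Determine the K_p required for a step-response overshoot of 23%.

From %OS = 100·exp(−πζ/√(1−ζ²)) = 23%, ζ = −ln(0.23)/√(π²+ln²(0.23)) = 0.4237.
Characteristic equation s² + 8.3s + 9.7K_p = 0 gives ζ = 8.3/(2√(9.7K_p)).
Setting ζ = 0.4237: √(9.7K_p) = 8.3/(2·0.4237) = 9.794, so K_p = 95.92/9.7 = 9.89.

K_p = 9.89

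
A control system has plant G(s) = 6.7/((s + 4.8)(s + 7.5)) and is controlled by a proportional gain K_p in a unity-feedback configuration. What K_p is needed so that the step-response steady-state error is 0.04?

K_p = 129

Steady-state error for a unit step on this type-0 loop is 1/(1 + K_p·G(0)).
G(0) = 0.1861. Require 1/(1 + K_p·0.1861) = 0.04, so 1 + 0.1861·K_p = 25.
K_p = (25 − 1)/0.1861 = 129.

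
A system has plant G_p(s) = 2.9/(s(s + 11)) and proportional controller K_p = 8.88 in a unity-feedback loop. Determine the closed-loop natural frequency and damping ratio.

1 + K_p·G_p(s) = 0 gives s² + 11s + 25.75 = 0.
So ω_n² = 25.75 ⇒ ω_n = 5.075 rad/s, and ζ = 11/(2ω_n) = 1.08.

ω_n = 5.07 rad/s, ζ = 1.08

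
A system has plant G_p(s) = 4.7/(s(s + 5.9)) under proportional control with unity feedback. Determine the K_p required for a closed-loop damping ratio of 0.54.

Closed-loop characteristic equation: s² + 5.9s + K_p·4.7 = 0.
So ω_n = √(4.7K_p) and 2ζω_n = 5.9, giving ζ = 5.9/(2√(4.7K_p)).
Setting ζ = 0.54: √(4.7K_p) = 5.9/(2·0.54) = 5.463, so K_p = 29.84/4.7 = 6.35.

K_p = 6.35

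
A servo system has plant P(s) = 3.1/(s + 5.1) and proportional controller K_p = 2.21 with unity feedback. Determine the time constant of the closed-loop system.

τ = 0.0837 s

Closed-loop transfer function: T(s) = K_p·P(s)/(1 + K_p·P(s)) = 6.851/(s + 5.1 + 6.851) = 6.851/(s + 11.95).
Time constant τ = 1/11.95 = 0.0837 s.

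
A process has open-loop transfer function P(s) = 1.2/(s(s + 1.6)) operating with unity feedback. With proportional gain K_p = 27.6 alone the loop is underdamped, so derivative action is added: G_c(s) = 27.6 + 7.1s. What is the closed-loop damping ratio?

Forward path: (27.6 + 7.1s)·1.2/(s(s+1.6)). The closed-loop characteristic equation is s² + (1.6 + 1.2·7.1)s + 1.2·27.6 = 0.
That is s² + 10.12s + 33.12 = 0, so ω_n = 5.755 rad/s and ζ = 10.12/(2·5.755) = 0.8792.

ζ = 0.879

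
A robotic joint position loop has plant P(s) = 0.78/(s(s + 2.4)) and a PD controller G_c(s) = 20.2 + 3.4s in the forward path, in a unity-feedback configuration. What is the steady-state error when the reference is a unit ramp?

The loop has one pole at the origin (type 1). Velocity error constant K_v = lim_{s→0} s·G_c(s)P(s) = 20.2·0.78/2.4 = 6.565.
Steady-state error to a unit ramp: e_ss = 1/K_v = 0.152.

0.152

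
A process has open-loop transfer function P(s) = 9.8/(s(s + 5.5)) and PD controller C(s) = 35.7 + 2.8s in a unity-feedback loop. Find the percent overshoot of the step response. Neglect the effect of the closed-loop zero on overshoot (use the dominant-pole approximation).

Forward path: (35.7 + 2.8s)·9.8/(s(s+5.5)). The closed-loop characteristic equation is s² + (5.5 + 9.8·2.8)s + 9.8·35.7 = 0.
That is s² + 32.94s + 349.9 = 0, so ω_n = 18.7 rad/s and ζ = 32.94/(2·18.7) = 0.8805.
%OS = 100·exp(−πζ/√(1−ζ²)) = 0.292%.

0.292%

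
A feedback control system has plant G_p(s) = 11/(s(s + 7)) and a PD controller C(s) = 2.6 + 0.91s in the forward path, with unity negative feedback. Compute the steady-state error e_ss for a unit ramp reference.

The loop has one pole at the origin (type 1). Velocity error constant K_v = lim_{s→0} s·C(s)G_p(s) = 2.6·11/7 = 4.086.
Steady-state error to a unit ramp: e_ss = 1/K_v = 0.245.

0.245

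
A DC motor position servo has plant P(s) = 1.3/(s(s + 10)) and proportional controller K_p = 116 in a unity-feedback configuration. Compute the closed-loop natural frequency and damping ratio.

ω_n = 12.3 rad/s, ζ = 0.407

The closed-loop denominator is s(s+10) + 116·1.3 = s² + 10s + 150.8.
So ω_n² = 150.8 ⇒ ω_n = 12.28 rad/s, and ζ = 10/(2ω_n) = 0.407.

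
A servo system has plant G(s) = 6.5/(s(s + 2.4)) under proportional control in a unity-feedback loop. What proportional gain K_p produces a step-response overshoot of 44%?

From %OS = 100·exp(−πζ/√(1−ζ²)) = 44%, ζ = −ln(0.44)/√(π²+ln²(0.44)) = 0.2528.
Characteristic equation s² + 2.4s + 6.5K_p = 0 gives ζ = 2.4/(2√(6.5K_p)).
Setting ζ = 0.2528: √(6.5K_p) = 2.4/(2·0.2528) = 4.746, so K_p = 22.53/6.5 = 3.47.

K_p = 3.47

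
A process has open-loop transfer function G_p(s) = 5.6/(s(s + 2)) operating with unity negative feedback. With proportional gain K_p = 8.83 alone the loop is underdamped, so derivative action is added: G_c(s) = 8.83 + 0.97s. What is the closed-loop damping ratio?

Forward path: (8.83 + 0.97s)·5.6/(s(s+2)). The closed-loop characteristic equation is s² + (2 + 5.6·0.97)s + 5.6·8.83 = 0.
That is s² + 7.432s + 49.45 = 0, so ω_n = 7.032 rad/s and ζ = 7.432/(2·7.032) = 0.5284.

ζ = 0.528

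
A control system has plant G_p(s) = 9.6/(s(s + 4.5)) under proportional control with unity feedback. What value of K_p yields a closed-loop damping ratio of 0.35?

K_p = 4.3

Closed-loop characteristic equation: s² + 4.5s + K_p·9.6 = 0.
So ω_n = √(9.6K_p) and 2ζω_n = 4.5, giving ζ = 4.5/(2√(9.6K_p)).
Setting ζ = 0.35: √(9.6K_p) = 4.5/(2·0.35) = 6.429, so K_p = 41.33/9.6 = 4.3.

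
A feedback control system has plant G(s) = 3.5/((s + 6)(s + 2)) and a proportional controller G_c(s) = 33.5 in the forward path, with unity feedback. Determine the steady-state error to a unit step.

The loop is type 0. Static position error constant K_pos = G_c(0)·G(0) = 33.5·0.2917 = 9.771.
Steady-state error to a unit step: e_ss = 1/(1+K_pos) = 1/10.77 = 0.0928.

0.0928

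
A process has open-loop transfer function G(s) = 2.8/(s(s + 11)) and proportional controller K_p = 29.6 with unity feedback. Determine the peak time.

From 1 + K_pG(s) = 0: s² + 11s + 82.88 = 0 ⇒ ω_n = 9.104, ζ = 0.6041.
Damped frequency ω_d = ω_n√(1−ζ²) = 7.255 rad/s, so peak time T_p = π/ω_d = 0.433 s.

T_p = 0.433 s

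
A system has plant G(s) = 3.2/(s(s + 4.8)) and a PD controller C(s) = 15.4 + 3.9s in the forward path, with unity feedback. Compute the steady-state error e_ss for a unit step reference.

The open loop C(s)G(s) has a pole at the origin (type 1), so the static position error constant is infinite and e_ss = 1/(1+∞) = 0.

0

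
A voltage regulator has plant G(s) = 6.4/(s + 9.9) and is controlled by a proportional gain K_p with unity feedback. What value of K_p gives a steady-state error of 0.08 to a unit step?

K_p = 17.8

The loop is type 0, so e_ss(step) = 1/(1 + K_pos) with K_pos = K_p·G(0).
G(0) = 0.6465. Require 1/(1 + K_p·0.6465) = 0.08, so 1 + 0.6465·K_p = 12.5.
K_p = (12.5 − 1)/0.6465 = 17.8.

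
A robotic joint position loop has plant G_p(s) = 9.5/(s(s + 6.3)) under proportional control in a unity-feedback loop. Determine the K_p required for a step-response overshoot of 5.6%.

K_p = 2.29

From %OS = 100·exp(−πζ/√(1−ζ²)) = 5.6%, ζ = −ln(0.056)/√(π²+ln²(0.056)) = 0.6761.
Characteristic equation s² + 6.3s + 9.5K_p = 0 gives ζ = 6.3/(2√(9.5K_p)).
Setting ζ = 0.6761: √(9.5K_p) = 6.3/(2·0.6761) = 4.659, so K_p = 21.71/9.5 = 2.29.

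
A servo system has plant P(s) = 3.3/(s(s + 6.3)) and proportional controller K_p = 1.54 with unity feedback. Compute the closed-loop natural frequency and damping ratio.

With unity feedback the closed-loop characteristic equation is s² + 6.3s + 1.54·3.3 = s² + 6.3s + 5.082 = 0.
Matching s² + 2ζω_n s + ω_n²: ω_n = √5.082 = 2.254 rad/s and 2ζω_n = 6.3, so ζ = 6.3/(2·2.254) = 1.4.

ω_n = 2.25 rad/s, ζ = 1.4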